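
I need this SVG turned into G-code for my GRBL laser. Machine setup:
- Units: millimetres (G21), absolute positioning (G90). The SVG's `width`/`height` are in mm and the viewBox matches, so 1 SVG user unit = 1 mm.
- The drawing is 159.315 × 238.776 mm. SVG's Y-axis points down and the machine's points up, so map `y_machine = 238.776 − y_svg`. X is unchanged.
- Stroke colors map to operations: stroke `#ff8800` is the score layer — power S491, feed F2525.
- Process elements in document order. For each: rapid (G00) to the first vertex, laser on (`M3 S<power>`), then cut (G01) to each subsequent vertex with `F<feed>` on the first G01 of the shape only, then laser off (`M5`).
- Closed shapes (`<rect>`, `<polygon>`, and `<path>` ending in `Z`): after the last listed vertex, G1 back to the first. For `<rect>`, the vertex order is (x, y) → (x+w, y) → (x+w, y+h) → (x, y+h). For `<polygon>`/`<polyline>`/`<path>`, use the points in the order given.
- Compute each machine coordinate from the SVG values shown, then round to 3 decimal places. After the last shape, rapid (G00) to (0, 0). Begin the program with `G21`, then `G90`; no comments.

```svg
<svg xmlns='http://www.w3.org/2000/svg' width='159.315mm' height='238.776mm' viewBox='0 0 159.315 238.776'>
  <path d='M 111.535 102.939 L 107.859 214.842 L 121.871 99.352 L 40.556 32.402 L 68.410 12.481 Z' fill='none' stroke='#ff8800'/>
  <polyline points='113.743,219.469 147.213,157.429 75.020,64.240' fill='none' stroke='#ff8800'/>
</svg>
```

G21
G90
G00 X111.535 Y135.837
M3 S491
G01 X107.859 Y23.934 F2525
G01 X121.871 Y139.424
G01 X40.556 Y206.374
G01 X68.410 Y226.295
G01 X111.535 Y135.837
M5
G00 X113.743 Y19.307
M3 S491
G01 X147.213 Y81.347 F2525
G01 X75.020 Y174.536
M5
G00 X0.000 Y0.000

1 u = 1 mm; y_m = 238.776 − y.

[1] `<path>` closed polygon, #ff8800→score S491 F2525: (111.535,135.837) → (107.859,23.934) → (121.871,139.424) → (40.556,206.374) → (68.410,226.295) → (111.535,135.837) (closed)

[2] `<polyline>` open polyline, #ff8800→score S491 F2525: (113.743,19.307) → (147.213,81.347) → (75.020,174.536)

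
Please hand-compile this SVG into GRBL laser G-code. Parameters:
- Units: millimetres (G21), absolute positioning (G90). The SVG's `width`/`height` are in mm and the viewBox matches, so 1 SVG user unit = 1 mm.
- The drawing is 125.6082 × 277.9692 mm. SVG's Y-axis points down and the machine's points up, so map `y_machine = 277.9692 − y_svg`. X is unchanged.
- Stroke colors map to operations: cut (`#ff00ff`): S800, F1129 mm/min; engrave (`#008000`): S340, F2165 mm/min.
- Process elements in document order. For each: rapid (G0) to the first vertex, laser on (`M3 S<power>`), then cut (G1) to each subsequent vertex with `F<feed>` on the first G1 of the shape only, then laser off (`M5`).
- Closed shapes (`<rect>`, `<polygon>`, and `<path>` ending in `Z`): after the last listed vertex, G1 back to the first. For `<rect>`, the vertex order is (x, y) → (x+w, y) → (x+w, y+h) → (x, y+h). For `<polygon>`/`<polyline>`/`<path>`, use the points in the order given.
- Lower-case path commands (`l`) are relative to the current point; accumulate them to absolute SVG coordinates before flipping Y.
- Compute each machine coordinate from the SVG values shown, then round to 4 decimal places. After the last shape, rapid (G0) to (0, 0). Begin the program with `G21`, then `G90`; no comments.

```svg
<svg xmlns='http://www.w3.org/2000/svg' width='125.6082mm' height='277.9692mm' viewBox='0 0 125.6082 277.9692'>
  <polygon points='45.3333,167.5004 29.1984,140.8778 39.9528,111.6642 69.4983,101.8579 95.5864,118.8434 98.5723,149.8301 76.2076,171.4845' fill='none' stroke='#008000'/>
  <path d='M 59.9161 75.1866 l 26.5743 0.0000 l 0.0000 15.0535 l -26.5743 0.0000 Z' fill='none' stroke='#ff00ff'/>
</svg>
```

G21
G90
G0 X45.3333 Y110.4688
M3 S340
G1 X29.1984 Y137.0914 F2165
G1 X39.9528 Y166.3050
G1 X69.4983 Y176.1113
G1 X95.5864 Y159.1258
G1 X98.5723 Y128.1391
G1 X76.2076 Y106.4847
G1 X45.3333 Y110.4688
M5
G0 X59.9161 Y202.7826
M3 S800
G1 X86.4904 Y202.7826 F1129
G1 X86.4904 Y187.7291
G1 X59.9161 Y187.7291
G1 X59.9161 Y202.7826
M5
G0 X0.0000 Y0.0000

1 u = 1 mm; y_m = 277.9692 − y.

[1] `<polygon>` regular polygon, #008000→engrave S340 F2165: (45.3333,110.4688) → (29.1984,137.0914) → (39.9528,166.3050) → (69.4983,176.1113) → (95.5864,159.1258) → (98.5723,128.1391) → (76.2076,106.4847) → (45.3333,110.4688) (closed)

[2] `<path>` rectangle, #ff00ff→cut S800 F1129: (59.9161,202.7826) → (86.4904,202.7826) → (86.4904,187.7291) → (59.9161,187.7291) → (59.9161,202.7826) (closed)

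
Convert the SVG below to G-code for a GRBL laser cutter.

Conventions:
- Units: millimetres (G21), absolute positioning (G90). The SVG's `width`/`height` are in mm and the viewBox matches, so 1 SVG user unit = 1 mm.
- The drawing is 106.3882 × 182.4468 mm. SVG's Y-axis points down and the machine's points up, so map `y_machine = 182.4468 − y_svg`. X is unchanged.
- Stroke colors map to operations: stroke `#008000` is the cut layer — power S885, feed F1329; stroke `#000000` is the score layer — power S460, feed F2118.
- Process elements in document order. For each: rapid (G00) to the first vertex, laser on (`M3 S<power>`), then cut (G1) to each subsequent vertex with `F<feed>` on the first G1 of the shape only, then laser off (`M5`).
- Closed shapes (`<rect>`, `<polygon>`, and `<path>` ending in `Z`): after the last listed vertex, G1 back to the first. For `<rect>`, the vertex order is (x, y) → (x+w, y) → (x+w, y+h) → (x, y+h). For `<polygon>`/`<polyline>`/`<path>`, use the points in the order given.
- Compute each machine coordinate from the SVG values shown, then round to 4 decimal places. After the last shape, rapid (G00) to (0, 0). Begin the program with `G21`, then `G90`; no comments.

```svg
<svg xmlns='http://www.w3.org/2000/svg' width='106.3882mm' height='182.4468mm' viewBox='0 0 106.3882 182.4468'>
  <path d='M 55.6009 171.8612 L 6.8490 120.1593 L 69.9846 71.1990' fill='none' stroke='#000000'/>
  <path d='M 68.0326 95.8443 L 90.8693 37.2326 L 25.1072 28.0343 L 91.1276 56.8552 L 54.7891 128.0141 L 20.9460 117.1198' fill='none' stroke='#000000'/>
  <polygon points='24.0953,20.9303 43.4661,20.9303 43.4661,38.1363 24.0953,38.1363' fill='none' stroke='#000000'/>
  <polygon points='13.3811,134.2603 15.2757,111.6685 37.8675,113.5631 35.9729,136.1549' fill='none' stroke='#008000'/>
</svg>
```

Since the viewBox matches the mm dimensions, user units are millimetres directly. The only transform is the Y-flip y_m = 182.4468 − y_svg.

Shape 1 is a open polyline drawn with `<path>`. Its stroke #000000 means score at S460, F2118. After flipping Y the toolpath is (55.6009,10.5856) → (6.8490,62.2875) → (69.9846,111.2478).

Shape 2 is a open polyline drawn with `<path>`. Its stroke #000000 means score at S460, F2118. After flipping Y the toolpath is (68.0326,86.6025) → (90.8693,145.2142) → (25.1072,154.4125) → (91.1276,125.5916) → (54.7891,54.4327) → (20.9460,65.3270).

Shape 3 is a rectangle drawn with `<polygon>`. Its stroke #000000 means score at S460, F2118. After flipping Y the toolpath is (24.0953,161.5165) → (43.4661,161.5165) → (43.4661,144.3105) → (24.0953,144.3105) → (24.0953,161.5165), returning to the start.

Shape 4 is a regular polygon drawn with `<polygon>`. Its stroke #008000 means cut at S885, F1329. After flipping Y the toolpath is (13.3811,48.1865) → (15.2757,70.7783) → (37.8675,68.8837) → (35.9729,46.2919) → (13.3811,48.1865), returning to the start.

G21
G90
G00 X55.6009 Y10.5856
M3 S460
G1 X6.8490 Y62.2875 F2118
G1 X69.9846 Y111.2478
M5
G00 X68.0326 Y86.6025
M3 S460
G1 X90.8693 Y145.2142 F2118
G1 X25.1072 Y154.4125
G1 X91.1276 Y125.5916
G1 X54.7891 Y54.4327
G1 X20.9460 Y65.3270
M5
G00 X24.0953 Y161.5165
M3 S460
G1 X43.4661 Y161.5165 F2118
G1 X43.4661 Y144.3105
G1 X24.0953 Y144.3105
G1 X24.0953 Y161.5165
M5
G00 X13.3811 Y48.1865
M3 S885
G1 X15.2757 Y70.7783 F1329
G1 X37.8675 Y68.8837
G1 X35.9729 Y46.2919
G1 X13.3811 Y48.1865
M5
G00 X0.0000 Y0.0000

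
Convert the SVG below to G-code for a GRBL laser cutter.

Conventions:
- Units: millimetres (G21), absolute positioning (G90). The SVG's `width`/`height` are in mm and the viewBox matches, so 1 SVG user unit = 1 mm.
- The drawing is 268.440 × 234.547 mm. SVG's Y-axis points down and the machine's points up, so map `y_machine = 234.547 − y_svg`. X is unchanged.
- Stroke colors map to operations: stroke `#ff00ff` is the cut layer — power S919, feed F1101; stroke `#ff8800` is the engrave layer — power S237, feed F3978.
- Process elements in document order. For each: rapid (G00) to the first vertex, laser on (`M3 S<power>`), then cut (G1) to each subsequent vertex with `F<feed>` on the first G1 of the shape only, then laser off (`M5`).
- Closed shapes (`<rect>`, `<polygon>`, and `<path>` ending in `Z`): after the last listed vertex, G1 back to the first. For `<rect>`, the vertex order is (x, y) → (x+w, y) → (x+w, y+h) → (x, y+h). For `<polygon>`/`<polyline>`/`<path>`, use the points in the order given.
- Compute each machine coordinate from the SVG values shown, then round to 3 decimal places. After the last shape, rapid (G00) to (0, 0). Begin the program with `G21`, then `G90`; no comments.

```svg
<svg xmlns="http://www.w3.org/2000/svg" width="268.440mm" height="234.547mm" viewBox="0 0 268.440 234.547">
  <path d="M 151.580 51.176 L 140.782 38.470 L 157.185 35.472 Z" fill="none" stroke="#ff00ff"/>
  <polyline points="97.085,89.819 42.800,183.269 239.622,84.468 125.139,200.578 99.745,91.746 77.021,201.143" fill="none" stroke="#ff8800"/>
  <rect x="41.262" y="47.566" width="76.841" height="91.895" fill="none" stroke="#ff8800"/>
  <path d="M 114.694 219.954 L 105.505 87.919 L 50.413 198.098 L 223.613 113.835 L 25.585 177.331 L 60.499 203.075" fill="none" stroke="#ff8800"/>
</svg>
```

G21
G90
G00 X151.580 Y183.371
M3 S919
G1 X140.782 Y196.077 F1101
G1 X157.185 Y199.075
G1 X151.580 Y183.371
M5
G00 X97.085 Y144.728
M3 S237
G1 X42.800 Y51.278 F3978
G1 X239.622 Y150.079
G1 X125.139 Y33.969
G1 X99.745 Y142.801
G1 X77.021 Y33.404
M5
G00 X41.262 Y186.981
M3 S237
G1 X118.103 Y186.981 F3978
G1 X118.103 Y95.086
G1 X41.262 Y95.086
G1 X41.262 Y186.981
M5
G00 X114.694 Y14.593
M3 S237
G1 X105.505 Y146.628 F3978
G1 X50.413 Y36.449
G1 X223.613 Y120.712
G1 X25.585 Y57.216
G1 X60.499 Y31.472
M5
G00 X0.000 Y0.000

viewBox `0 0 268.440 234.547` with mm width/height → 1 unit = 1 mm. Flip: y_m = 234.547 − y_svg.

**Shape 1** — `<path>` regular polygon, stroke `#ff00ff` → cut (S919, F1101). Machine vertices: (151.580,183.371) → (140.782,196.077) → (157.185,199.075) → (151.580,183.371). Closed: final G1 returns to the first vertex.

**Shape 2** — `<polyline>` open polyline, stroke `#ff8800` → engrave (S237, F3978). Machine vertices: (97.085,144.728) → (42.800,51.278) → (239.622,150.079) → (125.139,33.969) → (99.745,142.801) → (77.021,33.404). Open path.

**Shape 3** — `<rect>` rectangle, stroke `#ff8800` → engrave (S237, F3978). Machine vertices: (41.262,186.981) → (118.103,186.981) → (118.103,95.086) → (41.262,95.086) → (41.262,186.981). Closed: final G1 returns to the first vertex.

**Shape 4** — `<path>` open polyline, stroke `#ff8800` → engrave (S237, F3978). Machine vertices: (114.694,14.593) → (105.505,146.628) → (50.413,36.449) → (223.613,120.712) → (25.585,57.216) → (60.499,31.472). Open path.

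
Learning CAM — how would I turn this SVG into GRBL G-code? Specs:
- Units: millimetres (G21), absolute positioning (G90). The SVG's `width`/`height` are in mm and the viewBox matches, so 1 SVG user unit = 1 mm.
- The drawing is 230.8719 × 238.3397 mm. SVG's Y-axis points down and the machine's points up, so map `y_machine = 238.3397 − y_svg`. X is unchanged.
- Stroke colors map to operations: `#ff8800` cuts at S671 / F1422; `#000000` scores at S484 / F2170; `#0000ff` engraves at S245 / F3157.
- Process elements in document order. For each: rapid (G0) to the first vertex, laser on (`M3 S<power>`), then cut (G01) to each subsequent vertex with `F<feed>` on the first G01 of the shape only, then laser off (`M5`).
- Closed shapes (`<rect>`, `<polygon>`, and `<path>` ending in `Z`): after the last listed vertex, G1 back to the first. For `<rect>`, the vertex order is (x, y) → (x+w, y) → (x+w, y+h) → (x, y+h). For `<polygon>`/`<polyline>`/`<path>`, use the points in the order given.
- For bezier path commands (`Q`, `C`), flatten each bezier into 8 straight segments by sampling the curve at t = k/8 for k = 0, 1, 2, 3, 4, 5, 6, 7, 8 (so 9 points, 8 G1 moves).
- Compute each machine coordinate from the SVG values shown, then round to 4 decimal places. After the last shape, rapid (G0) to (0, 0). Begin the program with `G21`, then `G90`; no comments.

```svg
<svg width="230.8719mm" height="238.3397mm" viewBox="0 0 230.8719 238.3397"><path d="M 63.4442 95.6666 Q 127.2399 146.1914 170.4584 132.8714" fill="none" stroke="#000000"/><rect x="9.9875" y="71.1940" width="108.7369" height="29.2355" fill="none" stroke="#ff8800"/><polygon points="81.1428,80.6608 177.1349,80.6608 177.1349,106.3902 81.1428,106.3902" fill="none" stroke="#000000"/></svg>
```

G21
G90
G0 X63.4442 Y142.6731
M3 S484
G01 X79.0716 Y131.0395 F2170
G01 X94.0560 Y121.4010
G01 X108.3973 Y113.7577
G01 X122.0956 Y108.1095
G01 X135.1509 Y104.4565
G01 X147.5631 Y102.7986
G01 X159.3323 Y103.1359
G01 X170.4584 Y105.4683
M5
G0 X9.9875 Y167.1457
M3 S671
G01 X118.7244 Y167.1457 F1422
G01 X118.7244 Y137.9102
G01 X9.9875 Y137.9102
G01 X9.9875 Y167.1457
M5
G0 X81.1428 Y157.6789
M3 S484
G01 X177.1349 Y157.6789 F2170
G01 X177.1349 Y131.9495
G01 X81.1428 Y131.9495
G01 X81.1428 Y157.6789
M5
G0 X0.0000 Y0.0000

viewBox `0 0 230.8719 238.3397` with mm width/height → 1 unit = 1 mm. Flip: y_m = 238.3397 − y_svg.

**Shape 1** — `<path>` quadratic bezier, stroke `#000000` → score (S484, F2170). Control points (SVG): P0=(63.4442,95.6666), P1=(127.2399,146.1914), P2=(170.4584,132.8714); sampled at t=k/8. Machine vertices: (63.4442,142.6731) → (79.0716,131.0395) → (94.0560,121.4010) → (108.3973,113.7577) → (122.0956,108.1095) → (135.1509,104.4565) → (147.5631,102.7986) → (159.3323,103.1359) → (170.4584,105.4683). Open path.

**Shape 2** — `<rect>` rectangle, stroke `#ff8800` → cut (S671, F1422). Machine vertices: (9.9875,167.1457) → (118.7244,167.1457) → (118.7244,137.9102) → (9.9875,137.9102) → (9.9875,167.1457). Closed: final G1 returns to the first vertex.

**Shape 3** — `<polygon>` rectangle, stroke `#000000` → score (S484, F2170). Machine vertices: (81.1428,157.6789) → (177.1349,157.6789) → (177.1349,131.9495) → (81.1428,131.9495) → (81.1428,157.6789). Closed: final G1 returns to the first vertex.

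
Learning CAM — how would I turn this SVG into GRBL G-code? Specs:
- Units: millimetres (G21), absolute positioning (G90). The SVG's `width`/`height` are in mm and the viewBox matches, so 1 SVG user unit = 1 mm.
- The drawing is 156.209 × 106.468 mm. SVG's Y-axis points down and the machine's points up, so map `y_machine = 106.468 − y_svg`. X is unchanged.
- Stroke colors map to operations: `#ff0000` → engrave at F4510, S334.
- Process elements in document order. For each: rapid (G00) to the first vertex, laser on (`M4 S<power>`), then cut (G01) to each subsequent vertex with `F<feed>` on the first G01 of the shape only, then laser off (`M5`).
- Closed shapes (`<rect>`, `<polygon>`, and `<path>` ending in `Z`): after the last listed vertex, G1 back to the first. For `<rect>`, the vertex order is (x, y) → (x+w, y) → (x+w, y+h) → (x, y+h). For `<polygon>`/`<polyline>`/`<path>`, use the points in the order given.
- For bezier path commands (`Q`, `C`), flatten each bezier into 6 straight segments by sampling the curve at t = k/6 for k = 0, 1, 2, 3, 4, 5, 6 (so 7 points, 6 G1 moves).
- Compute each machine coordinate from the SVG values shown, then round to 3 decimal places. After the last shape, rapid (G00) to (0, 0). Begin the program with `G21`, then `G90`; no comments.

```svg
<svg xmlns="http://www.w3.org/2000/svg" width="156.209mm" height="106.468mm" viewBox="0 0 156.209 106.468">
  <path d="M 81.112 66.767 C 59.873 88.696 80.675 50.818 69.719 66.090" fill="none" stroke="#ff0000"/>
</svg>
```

1 u = 1 mm; y_m = 106.468 − y.

[1] `<path>` cubic bezier, #ff0000→engrave S334 F4510: (81.112,39.701) → (73.654,33.197) → (71.153,33.524) → (71.559,37.543) → (72.822,42.117) → (72.892,44.108) → (69.719,40.378)

G21
G90
G00 X81.112 Y39.701
M4 S334
G01 X73.654 Y33.197 F4510
G01 X71.153 Y33.524
G01 X71.559 Y37.543
G01 X72.822 Y42.117
G01 X72.892 Y44.108
G01 X69.719 Y40.378
M5
G00 X0.000 Y0.000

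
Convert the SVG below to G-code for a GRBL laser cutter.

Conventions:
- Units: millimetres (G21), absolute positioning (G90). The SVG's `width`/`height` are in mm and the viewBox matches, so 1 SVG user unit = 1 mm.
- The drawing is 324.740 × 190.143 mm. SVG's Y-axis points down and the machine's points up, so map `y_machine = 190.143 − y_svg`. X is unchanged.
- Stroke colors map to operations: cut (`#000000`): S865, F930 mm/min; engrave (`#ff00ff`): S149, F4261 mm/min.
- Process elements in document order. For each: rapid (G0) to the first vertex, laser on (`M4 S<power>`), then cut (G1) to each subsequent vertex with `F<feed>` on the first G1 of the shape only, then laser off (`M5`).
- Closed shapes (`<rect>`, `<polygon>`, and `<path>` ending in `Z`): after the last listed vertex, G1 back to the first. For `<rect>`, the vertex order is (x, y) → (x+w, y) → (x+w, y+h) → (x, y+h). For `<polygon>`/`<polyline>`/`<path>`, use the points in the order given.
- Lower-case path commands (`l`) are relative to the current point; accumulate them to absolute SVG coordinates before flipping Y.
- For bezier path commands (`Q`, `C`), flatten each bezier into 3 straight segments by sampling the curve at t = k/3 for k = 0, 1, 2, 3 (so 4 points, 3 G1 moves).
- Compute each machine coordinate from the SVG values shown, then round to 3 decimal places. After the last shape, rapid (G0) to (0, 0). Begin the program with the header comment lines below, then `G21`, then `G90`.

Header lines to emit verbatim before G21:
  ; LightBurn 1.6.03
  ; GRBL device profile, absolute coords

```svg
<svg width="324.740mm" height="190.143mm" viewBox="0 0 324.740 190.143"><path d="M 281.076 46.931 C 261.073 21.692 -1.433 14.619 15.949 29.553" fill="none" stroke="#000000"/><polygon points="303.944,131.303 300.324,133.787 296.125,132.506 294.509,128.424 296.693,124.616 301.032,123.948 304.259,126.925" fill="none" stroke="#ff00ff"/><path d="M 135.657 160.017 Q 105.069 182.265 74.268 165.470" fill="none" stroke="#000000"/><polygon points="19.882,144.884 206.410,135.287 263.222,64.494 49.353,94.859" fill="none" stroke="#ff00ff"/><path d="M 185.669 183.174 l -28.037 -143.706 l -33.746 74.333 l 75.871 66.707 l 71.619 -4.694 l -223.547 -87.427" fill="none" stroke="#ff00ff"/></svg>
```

; LightBurn 1.6.03
; GRBL device profile, absolute coords
G21
G90
G0 X281.076 Y143.212
M4 S865
G1 X199.586 Y162.253 F930
G1 X72.515 Y168.331
G1 X15.949 Y160.590
M5
G0 X303.944 Y58.840
M4 S149
G1 X300.324 Y56.356 F4261
G1 X296.125 Y57.637
G1 X294.509 Y61.719
G1 X296.693 Y65.527
G1 X301.032 Y66.195
G1 X304.259 Y63.218
G1 X303.944 Y58.840
M5
G0 X135.657 Y30.126
M4 S865
G1 X115.241 Y19.632 F930
G1 X94.778 Y17.814
G1 X74.268 Y24.673
M5
G0 X19.882 Y45.259
M4 S149
G1 X206.410 Y54.856 F4261
G1 X263.222 Y125.649
G1 X49.353 Y95.284
G1 X19.882 Y45.259
M5
G0 X185.669 Y6.969
M4 S149
G1 X157.632 Y150.675 F4261
G1 X123.886 Y76.342
G1 X199.757 Y9.635
G1 X271.376 Y14.329
G1 X47.829 Y101.756
M5
G0 X0.000 Y0.000

1 u = 1 mm; y_m = 190.143 − y.

[1] `<path>` cubic bezier, #000000→cut S865 F930: (281.076,143.212) → (199.586,162.253) → (72.515,168.331) → (15.949,160.590)

[2] `<polygon>` regular polygon, #ff00ff→engrave S149 F4261: (303.944,58.840) → (300.324,56.356) → (296.125,57.637) → (294.509,61.719) → (296.693,65.527) → (301.032,66.195) → (304.259,63.218) → (303.944,58.840) (closed)

[3] `<path>` quadratic bezier, #000000→cut S865 F930: (135.657,30.126) → (115.241,19.632) → (94.778,17.814) → (74.268,24.673)

[4] `<polygon>` closed polygon, #ff00ff→engrave S149 F4261: (19.882,45.259) → (206.410,54.856) → (263.222,125.649) → (49.353,95.284) → (19.882,45.259) (closed)

[5] `<path>` open polyline, #ff00ff→engrave S149 F4261: (185.669,6.969) → (157.632,150.675) → (123.886,76.342) → (199.757,9.635) → (271.376,14.329) → (47.829,101.756)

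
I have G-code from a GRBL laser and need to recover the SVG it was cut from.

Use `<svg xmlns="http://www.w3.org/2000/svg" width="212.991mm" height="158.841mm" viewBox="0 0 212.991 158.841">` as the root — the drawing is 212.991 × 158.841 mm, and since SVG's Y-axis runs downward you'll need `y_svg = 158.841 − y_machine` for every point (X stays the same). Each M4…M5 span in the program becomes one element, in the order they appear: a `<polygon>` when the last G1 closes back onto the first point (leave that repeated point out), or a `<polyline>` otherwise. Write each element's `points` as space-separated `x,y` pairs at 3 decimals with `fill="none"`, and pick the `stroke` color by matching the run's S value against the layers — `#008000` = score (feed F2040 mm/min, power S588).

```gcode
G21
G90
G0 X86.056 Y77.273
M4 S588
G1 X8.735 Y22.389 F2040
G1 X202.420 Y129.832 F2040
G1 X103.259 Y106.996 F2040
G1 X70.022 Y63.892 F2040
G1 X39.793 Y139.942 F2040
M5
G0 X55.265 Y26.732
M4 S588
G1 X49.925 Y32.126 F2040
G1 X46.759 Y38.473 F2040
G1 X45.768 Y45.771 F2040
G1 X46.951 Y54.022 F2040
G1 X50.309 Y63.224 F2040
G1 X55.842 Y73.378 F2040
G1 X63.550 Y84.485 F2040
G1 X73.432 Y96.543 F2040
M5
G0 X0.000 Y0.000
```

<svg xmlns="http://www.w3.org/2000/svg" width="212.991mm" height="158.841mm" viewBox="0 0 212.991 158.841">
  <polyline points="86.056,81.568 8.735,136.452 202.420,29.009 103.259,51.845 70.022,94.949 39.793,18.899" fill="none" stroke="#008000"/>
  <polyline points="55.265,132.109 49.925,126.715 46.759,120.368 45.768,113.070 46.951,104.819 50.309,95.617 55.842,85.463 63.550,74.356 73.432,62.298" fill="none" stroke="#008000"/>
</svg>

Each laser-on run becomes one SVG element. Flip Y back into SVG space with y_svg = 158.841 − y_machine. Every run uses S588, so all elements get stroke `#008000` (score).

Run 1: The run is open, so emit a `<polyline>` with points (Y-flipped): 86.056,81.568 8.735,136.452 202.420,29.009 103.259,51.845 70.022,94.949 39.793,18.899.

Run 2: The run is open, so emit a `<polyline>` with points (Y-flipped): 55.265,132.109 49.925,126.715 46.759,120.368 45.768,113.070 46.951,104.819 50.309,95.617 55.842,85.463 63.550,74.356 73.432,62.298.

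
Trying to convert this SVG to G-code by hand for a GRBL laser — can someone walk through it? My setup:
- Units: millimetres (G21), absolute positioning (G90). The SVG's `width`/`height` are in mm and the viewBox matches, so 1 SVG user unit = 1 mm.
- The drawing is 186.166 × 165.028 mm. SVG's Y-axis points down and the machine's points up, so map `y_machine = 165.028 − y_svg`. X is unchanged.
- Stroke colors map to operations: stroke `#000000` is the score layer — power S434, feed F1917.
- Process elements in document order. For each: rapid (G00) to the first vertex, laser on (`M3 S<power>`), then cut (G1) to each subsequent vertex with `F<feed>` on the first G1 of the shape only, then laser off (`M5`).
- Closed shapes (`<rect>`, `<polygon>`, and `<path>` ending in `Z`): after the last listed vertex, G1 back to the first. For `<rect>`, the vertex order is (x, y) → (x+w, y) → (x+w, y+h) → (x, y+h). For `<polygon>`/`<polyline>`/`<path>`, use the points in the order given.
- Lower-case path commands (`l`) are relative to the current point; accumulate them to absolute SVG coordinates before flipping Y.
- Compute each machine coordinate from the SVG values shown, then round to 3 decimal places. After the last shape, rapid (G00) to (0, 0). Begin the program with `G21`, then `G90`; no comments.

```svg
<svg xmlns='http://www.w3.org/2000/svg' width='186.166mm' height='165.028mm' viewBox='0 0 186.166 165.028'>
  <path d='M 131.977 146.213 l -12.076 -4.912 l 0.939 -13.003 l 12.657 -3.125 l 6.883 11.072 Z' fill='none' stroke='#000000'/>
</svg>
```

Since the viewBox matches the mm dimensions, user units are millimetres directly. The only transform is the Y-flip y_m = 165.028 − y_svg.

Shape 1 is a regular polygon drawn with `<path>`. Its stroke #000000 means score at S434, F1917. After flipping Y the toolpath is (131.977,18.815) → (119.901,23.727) → (120.840,36.730) → (133.497,39.855) → (140.380,28.783) → (131.977,18.815), returning to the start.

G21
G90
G00 X131.977 Y18.815
M3 S434
G1 X119.901 Y23.727 F1917
G1 X120.840 Y36.730
G1 X133.497 Y39.855
G1 X140.380 Y28.783
G1 X131.977 Y18.815
M5
G00 X0.000 Y0.000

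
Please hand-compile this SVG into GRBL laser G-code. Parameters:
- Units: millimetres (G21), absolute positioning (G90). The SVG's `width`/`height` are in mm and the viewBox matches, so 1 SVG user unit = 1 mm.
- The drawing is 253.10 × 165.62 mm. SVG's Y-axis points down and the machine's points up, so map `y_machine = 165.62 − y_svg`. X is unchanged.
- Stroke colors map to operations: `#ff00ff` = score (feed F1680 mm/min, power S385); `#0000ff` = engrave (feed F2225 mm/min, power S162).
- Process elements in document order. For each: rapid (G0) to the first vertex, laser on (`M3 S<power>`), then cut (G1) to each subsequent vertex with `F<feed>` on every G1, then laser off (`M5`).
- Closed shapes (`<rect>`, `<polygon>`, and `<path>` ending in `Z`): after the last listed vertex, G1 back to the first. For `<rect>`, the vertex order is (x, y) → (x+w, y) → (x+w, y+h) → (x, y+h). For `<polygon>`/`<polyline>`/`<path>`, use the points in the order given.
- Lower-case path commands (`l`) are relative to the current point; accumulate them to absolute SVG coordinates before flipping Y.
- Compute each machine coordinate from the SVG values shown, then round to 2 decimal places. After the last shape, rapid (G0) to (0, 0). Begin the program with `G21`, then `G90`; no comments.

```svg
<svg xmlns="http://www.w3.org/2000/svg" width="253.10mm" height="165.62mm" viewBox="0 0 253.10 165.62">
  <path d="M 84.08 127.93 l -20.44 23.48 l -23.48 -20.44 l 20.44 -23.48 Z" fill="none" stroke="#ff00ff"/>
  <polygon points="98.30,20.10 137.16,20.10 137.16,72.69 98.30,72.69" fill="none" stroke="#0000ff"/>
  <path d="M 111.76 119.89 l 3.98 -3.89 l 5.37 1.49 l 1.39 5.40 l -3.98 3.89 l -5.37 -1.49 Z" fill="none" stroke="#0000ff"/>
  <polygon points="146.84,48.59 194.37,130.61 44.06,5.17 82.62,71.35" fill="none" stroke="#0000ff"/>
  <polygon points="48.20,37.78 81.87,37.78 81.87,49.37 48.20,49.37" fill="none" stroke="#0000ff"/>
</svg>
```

G21
G90
G0 X84.08 Y37.69
M3 S385
G1 X63.64 Y14.21 F1680
G1 X40.16 Y34.65 F1680
G1 X60.60 Y58.13 F1680
G1 X84.08 Y37.69 F1680
M5
G0 X98.30 Y145.52
M3 S162
G1 X137.16 Y145.52 F2225
G1 X137.16 Y92.93 F2225
G1 X98.30 Y92.93 F2225
G1 X98.30 Y145.52 F2225
M5
G0 X111.76 Y45.73
M3 S162
G1 X115.74 Y49.62 F2225
G1 X121.11 Y48.13 F2225
G1 X122.50 Y42.73 F2225
G1 X118.52 Y38.84 F2225
G1 X113.15 Y40.33 F2225
G1 X111.76 Y45.73 F2225
M5
G0 X146.84 Y117.03
M3 S162
G1 X194.37 Y35.01 F2225
G1 X44.06 Y160.45 F2225
G1 X82.62 Y94.27 F2225
G1 X146.84 Y117.03 F2225
M5
G0 X48.20 Y127.84
M3 S162
G1 X81.87 Y127.84 F2225
G1 X81.87 Y116.25 F2225
G1 X48.20 Y116.25 F2225
G1 X48.20 Y127.84 F2225
M5
G0 X0.00 Y0.00

Since the viewBox matches the mm dimensions, user units are millimetres directly. The only transform is the Y-flip y_m = 165.62 − y_svg.

Shape 1 is a regular polygon drawn with `<path>`. Its stroke #ff00ff means score at S385, F1680. After flipping Y the toolpath is (84.08,37.69) → (63.64,14.21) → (40.16,34.65) → (60.60,58.13) → (84.08,37.69), returning to the start.

Shape 2 is a rectangle drawn with `<polygon>`. Its stroke #0000ff means engrave at S162, F2225. After flipping Y the toolpath is (98.30,145.52) → (137.16,145.52) → (137.16,92.93) → (98.30,92.93) → (98.30,145.52), returning to the start.

Shape 3 is a regular polygon drawn with `<path>`. Its stroke #0000ff means engrave at S162, F2225. After flipping Y the toolpath is (111.76,45.73) → (115.74,49.62) → (121.11,48.13) → (122.50,42.73) → (118.52,38.84) → (113.15,40.33) → (111.76,45.73), returning to the start.

Shape 4 is a closed polygon drawn with `<polygon>`. Its stroke #0000ff means engrave at S162, F2225. After flipping Y the toolpath is (146.84,117.03) → (194.37,35.01) → (44.06,160.45) → (82.62,94.27) → (146.84,117.03), returning to the start.

Shape 5 is a rectangle drawn with `<polygon>`. Its stroke #0000ff means engrave at S162, F2225. After flipping Y the toolpath is (48.20,127.84) → (81.87,127.84) → (81.87,116.25) → (48.20,116.25) → (48.20,127.84), returning to the start.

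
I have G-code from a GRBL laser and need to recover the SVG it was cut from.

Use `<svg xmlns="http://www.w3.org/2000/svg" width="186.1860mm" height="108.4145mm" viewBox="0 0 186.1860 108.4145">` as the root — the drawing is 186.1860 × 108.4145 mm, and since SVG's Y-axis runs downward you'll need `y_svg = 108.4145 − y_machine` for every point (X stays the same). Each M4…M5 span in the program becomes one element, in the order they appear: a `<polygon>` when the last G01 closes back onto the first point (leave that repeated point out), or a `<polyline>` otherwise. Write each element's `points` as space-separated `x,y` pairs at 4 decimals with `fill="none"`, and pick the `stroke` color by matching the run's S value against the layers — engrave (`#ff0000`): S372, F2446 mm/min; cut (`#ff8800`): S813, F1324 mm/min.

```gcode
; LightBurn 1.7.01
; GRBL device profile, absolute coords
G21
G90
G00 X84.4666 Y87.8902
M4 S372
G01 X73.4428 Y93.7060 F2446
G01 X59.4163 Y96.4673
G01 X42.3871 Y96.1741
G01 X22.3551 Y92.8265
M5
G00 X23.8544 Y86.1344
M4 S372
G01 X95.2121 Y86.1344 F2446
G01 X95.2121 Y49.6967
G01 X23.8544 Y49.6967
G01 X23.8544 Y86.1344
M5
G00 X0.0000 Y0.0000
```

<svg xmlns="http://www.w3.org/2000/svg" width="186.1860mm" height="108.4145mm" viewBox="0 0 186.1860 108.4145">
  <polyline points="84.4666,20.5243 73.4428,14.7085 59.4163,11.9472 42.3871,12.2404 22.3551,15.5880" fill="none" stroke="#ff0000"/>
  <polygon points="23.8544,22.2801 95.2121,22.2801 95.2121,58.7178 23.8544,58.7178" fill="none" stroke="#ff0000"/>
</svg>

Machine Y-up, SVG Y-down with viewBox height 108.4145, so y_svg = 108.4145 − y_machine; X carries over. Every run uses S372, so all elements get stroke `#ff0000` (engrave).

Run 1: The run is open, so emit a `<polyline>` with points (Y-flipped): 84.4666,20.5243 73.4428,14.7085 59.4163,11.9472 42.3871,12.2404 22.3551,15.5880.

Run 2: The run returns to its start, so emit a `<polygon>` with points (Y-flipped): 23.8544,22.2801 95.2121,22.2801 95.2121,58.7178 23.8544,58.7178.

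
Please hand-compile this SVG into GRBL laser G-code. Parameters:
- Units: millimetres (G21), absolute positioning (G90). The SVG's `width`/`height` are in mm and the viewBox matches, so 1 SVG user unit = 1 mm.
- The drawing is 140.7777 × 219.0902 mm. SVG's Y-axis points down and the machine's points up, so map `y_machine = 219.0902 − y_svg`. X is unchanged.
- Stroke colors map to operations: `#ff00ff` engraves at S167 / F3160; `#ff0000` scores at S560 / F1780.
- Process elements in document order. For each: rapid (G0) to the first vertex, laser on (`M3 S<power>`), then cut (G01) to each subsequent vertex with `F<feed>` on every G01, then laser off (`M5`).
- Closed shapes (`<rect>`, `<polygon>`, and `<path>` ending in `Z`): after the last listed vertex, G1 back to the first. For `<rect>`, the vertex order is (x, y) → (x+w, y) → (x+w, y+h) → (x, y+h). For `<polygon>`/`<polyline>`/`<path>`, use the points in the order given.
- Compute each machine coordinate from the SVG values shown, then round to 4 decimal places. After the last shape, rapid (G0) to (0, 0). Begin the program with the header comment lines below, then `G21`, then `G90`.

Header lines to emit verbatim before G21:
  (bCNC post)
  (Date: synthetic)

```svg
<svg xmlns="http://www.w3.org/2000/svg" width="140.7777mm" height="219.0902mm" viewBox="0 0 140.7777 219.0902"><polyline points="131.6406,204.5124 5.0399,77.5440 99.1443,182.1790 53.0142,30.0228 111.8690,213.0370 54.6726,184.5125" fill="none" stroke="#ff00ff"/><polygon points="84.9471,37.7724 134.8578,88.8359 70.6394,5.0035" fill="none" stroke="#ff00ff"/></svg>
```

(bCNC post)
(Date: synthetic)
G21
G90
G0 X131.6406 Y14.5778
M3 S167
G01 X5.0399 Y141.5462 F3160
G01 X99.1443 Y36.9112 F3160
G01 X53.0142 Y189.0674 F3160
G01 X111.8690 Y6.0532 F3160
G01 X54.6726 Y34.5777 F3160
M5
G0 X84.9471 Y181.3178
M3 S167
G01 X134.8578 Y130.2543 F3160
G01 X70.6394 Y214.0867 F3160
G01 X84.9471 Y181.3178 F3160
M5
G0 X0.0000 Y0.0000

viewBox `0 0 140.7777 219.0902` with mm width/height → 1 unit = 1 mm. Flip: y_m = 219.0902 − y_svg.

**Shape 1** — `<polyline>` open polyline, stroke `#ff00ff` → engrave (S167, F3160). Machine vertices: (131.6406,14.5778) → (5.0399,141.5462) → (99.1443,36.9112) → (53.0142,189.0674) → (111.8690,6.0532) → (54.6726,34.5777). Open path.

**Shape 2** — `<polygon>` closed polygon, stroke `#ff00ff` → engrave (S167, F3160). Machine vertices: (84.9471,181.3178) → (134.8578,130.2543) → (70.6394,214.0867) → (84.9471,181.3178). Closed: final G1 returns to the first vertex.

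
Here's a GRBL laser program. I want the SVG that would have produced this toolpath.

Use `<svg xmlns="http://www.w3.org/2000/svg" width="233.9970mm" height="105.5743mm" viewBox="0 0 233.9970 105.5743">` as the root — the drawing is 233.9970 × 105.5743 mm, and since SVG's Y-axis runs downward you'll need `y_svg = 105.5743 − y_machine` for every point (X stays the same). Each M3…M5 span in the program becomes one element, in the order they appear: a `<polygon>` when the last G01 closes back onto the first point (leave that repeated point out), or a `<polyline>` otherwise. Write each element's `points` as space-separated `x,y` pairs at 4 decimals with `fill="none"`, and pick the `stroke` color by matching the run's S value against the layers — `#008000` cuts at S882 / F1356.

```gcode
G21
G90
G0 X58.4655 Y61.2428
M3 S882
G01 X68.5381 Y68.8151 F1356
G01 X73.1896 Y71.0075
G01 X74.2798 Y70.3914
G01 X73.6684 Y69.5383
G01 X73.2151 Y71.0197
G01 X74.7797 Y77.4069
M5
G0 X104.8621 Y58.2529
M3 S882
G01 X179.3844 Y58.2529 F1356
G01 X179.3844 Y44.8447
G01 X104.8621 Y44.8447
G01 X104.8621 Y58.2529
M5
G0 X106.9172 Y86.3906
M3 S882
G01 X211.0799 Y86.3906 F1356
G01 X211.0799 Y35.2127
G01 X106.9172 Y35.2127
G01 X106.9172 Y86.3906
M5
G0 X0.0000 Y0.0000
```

y_svg = 105.5743 − y_m. Every run uses S882, so all elements get stroke `#008000` (cut).

[1] open run; points: 58.4655,44.3315 68.5381,36.7592 73.1896,34.5668 74.2798,35.1829 73.6684,36.0360 73.2151,34.5546 74.7797,28.1674

[2] closed run; points: 104.8621,47.3214 179.3844,47.3214 179.3844,60.7296 104.8621,60.7296

[3] closed run; points: 106.9172,19.1837 211.0799,19.1837 211.0799,70.3616 106.9172,70.3616

<svg xmlns="http://www.w3.org/2000/svg" width="233.9970mm" height="105.5743mm" viewBox="0 0 233.9970 105.5743">
  <polyline points="58.4655,44.3315 68.5381,36.7592 73.1896,34.5668 74.2798,35.1829 73.6684,36.0360 73.2151,34.5546 74.7797,28.1674" fill="none" stroke="#008000"/>
  <polygon points="104.8621,47.3214 179.3844,47.3214 179.3844,60.7296 104.8621,60.7296" fill="none" stroke="#008000"/>
  <polygon points="106.9172,19.1837 211.0799,19.1837 211.0799,70.3616 106.9172,70.3616" fill="none" stroke="#008000"/>
</svg>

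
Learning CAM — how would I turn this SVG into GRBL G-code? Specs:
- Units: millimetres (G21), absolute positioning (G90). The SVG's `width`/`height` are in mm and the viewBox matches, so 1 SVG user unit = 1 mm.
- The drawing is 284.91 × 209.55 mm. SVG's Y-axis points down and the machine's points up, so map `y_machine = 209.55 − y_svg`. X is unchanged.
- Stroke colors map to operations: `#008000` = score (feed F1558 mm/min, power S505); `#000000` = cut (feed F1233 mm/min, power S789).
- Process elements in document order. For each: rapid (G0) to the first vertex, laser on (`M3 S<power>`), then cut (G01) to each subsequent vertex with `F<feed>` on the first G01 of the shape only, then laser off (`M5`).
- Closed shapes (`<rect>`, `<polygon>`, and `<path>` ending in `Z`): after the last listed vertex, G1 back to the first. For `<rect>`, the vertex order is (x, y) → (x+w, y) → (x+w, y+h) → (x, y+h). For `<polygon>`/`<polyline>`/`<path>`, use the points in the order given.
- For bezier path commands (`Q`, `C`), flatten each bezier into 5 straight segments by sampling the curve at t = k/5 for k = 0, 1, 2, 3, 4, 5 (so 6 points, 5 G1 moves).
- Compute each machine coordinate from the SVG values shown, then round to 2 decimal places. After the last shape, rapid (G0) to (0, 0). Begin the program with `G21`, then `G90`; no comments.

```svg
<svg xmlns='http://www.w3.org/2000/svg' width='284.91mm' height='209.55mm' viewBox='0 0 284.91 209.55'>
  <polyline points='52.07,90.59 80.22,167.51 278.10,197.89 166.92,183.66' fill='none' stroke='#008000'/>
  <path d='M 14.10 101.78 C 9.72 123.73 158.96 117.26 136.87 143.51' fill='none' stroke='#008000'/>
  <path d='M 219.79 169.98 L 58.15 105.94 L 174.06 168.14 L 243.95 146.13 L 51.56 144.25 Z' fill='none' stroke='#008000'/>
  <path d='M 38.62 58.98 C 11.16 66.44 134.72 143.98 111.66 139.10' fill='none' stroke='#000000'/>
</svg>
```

G21
G90
G0 X52.07 Y118.96
M3 S505
G01 X80.22 Y42.04 F1558
G01 X278.10 Y11.66
G01 X166.92 Y25.89
M5
G0 X14.10 Y107.77
M3 S505
G01 X27.31 Y97.52 F1558
G01 X61.78 Y91.16
G01 X101.94 Y85.75
G01 X132.16 Y78.35
G01 X136.87 Y66.04
M5
G0 X219.79 Y39.57
M3 S505
G01 X58.15 Y103.61 F1558
G01 X174.06 Y41.41
G01 X243.95 Y63.42
G01 X51.56 Y65.30
G01 X219.79 Y39.57
M5
G0 X38.62 Y150.57
M3 S789
G01 X37.89 Y138.90 F1233
G01 X59.11 Y117.74
G01 X88.00 Y94.40
G01 X110.28 Y76.19
G01 X111.66 Y70.45
M5
G0 X0.00 Y0.00

viewBox `0 0 284.91 209.55` with mm width/height → 1 unit = 1 mm. Flip: y_m = 209.55 − y_svg.

**Shape 1** — `<polyline>` open polyline, stroke `#008000` → score (S505, F1558). Machine vertices: (52.07,118.96) → (80.22,42.04) → (278.10,11.66) → (166.92,25.89). Open path.

**Shape 2** — `<path>` cubic bezier, stroke `#008000` → score (S505, F1558). Control points (SVG): P0=(14.10,101.78), P1=(9.72,123.73), P2=(158.96,117.26), P3=(136.87,143.51); sampled at t=k/5. Machine vertices: (14.10,107.77) → (27.31,97.52) → (61.78,91.16) → (101.94,85.75) → (132.16,78.35) → (136.87,66.04). Open path.

**Shape 3** — `<path>` closed polygon, stroke `#008000` → score (S505, F1558). Machine vertices: (219.79,39.57) → (58.15,103.61) → (174.06,41.41) → (243.95,63.42) → (51.56,65.30) → (219.79,39.57). Closed: final G1 returns to the first vertex.

**Shape 4** — `<path>` cubic bezier, stroke `#000000` → cut (S789, F1233). Control points (SVG): P0=(38.62,58.98), P1=(11.16,66.44), P2=(134.72,143.98), P3=(111.66,139.10); sampled at t=k/5. Machine vertices: (38.62,150.57) → (37.89,138.90) → (59.11,117.74) → (88.00,94.40) → (110.28,76.19) → (111.66,70.45). Open path.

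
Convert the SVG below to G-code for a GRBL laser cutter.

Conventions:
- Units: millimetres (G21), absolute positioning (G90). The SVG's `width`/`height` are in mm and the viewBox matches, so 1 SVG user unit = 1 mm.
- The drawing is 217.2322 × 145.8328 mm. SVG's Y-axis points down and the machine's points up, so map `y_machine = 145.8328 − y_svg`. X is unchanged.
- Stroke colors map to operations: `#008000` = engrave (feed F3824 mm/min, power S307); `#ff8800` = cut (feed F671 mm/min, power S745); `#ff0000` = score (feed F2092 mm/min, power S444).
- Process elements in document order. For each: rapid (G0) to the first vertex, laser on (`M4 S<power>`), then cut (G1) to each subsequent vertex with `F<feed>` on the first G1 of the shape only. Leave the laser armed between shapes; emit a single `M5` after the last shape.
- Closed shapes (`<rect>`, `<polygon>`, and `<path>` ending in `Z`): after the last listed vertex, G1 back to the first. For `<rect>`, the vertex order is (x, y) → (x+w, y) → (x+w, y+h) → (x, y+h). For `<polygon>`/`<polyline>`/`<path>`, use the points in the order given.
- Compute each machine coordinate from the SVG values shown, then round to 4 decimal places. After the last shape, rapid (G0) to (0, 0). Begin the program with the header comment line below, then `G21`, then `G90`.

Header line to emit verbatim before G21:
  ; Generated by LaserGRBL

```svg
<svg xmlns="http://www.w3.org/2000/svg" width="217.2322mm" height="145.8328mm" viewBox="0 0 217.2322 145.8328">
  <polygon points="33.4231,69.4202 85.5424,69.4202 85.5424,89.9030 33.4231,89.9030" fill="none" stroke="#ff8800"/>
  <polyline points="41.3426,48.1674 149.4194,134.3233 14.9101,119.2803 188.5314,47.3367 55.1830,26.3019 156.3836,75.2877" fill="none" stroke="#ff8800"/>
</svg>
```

viewBox `0 0 217.2322 145.8328` with mm width/height → 1 unit = 1 mm. Flip: y_m = 145.8328 − y_svg.

**Shape 1** — `<polygon>` rectangle, stroke `#ff8800` → cut (S745, F671). Machine vertices: (33.4231,76.4126) → (85.5424,76.4126) → (85.5424,55.9298) → (33.4231,55.9298) → (33.4231,76.4126). Closed: final G1 returns to the first vertex.

**Shape 2** — `<polyline>` open polyline, stroke `#ff8800` → cut (S745, F671). Machine vertices: (41.3426,97.6654) → (149.4194,11.5095) → (14.9101,26.5525) → (188.5314,98.4961) → (55.1830,119.5309) → (156.3836,70.5451). Open path.

; Generated by LaserGRBL
G21
G90
G0 X33.4231 Y76.4126
M4 S745
G1 X85.5424 Y76.4126 F671
G1 X85.5424 Y55.9298
G1 X33.4231 Y55.9298
G1 X33.4231 Y76.4126
G0 X41.3426 Y97.6654
M4 S745
G1 X149.4194 Y11.5095 F671
G1 X14.9101 Y26.5525
G1 X188.5314 Y98.4961
G1 X55.1830 Y119.5309
G1 X156.3836 Y70.5451
M5
G0 X0.0000 Y0.0000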